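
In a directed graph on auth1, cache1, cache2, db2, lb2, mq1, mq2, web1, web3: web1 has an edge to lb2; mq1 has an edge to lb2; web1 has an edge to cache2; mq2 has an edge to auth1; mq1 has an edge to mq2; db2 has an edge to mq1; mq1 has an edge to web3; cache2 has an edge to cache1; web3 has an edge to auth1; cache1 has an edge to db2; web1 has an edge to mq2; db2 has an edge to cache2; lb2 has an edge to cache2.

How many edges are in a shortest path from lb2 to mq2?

Distance 0: lb2.
Distance 1: cache2.
Distance 2: cache1.
Distance 3: db2.
Distance 4: mq1.
Distance 5: mq2, web3 — contains mq2.

5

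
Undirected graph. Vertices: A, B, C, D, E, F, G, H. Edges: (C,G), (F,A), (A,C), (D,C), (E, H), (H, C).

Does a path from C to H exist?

Yes

Explore from C.
Distance 1: reach A, D, G, H.
Found H.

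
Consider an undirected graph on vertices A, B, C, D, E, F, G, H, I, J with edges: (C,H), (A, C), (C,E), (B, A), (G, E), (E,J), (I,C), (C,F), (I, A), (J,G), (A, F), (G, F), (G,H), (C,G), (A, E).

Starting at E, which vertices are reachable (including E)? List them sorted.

A, B, C, E, F, G, H, I, J

Start at E.
Its neighbours: A, C, G, J.
Then their neighbours: B, F, H, I.
Nothing further is reachable.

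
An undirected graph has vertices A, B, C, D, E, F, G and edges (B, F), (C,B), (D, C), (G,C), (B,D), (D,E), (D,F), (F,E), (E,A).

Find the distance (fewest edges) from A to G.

Distance 0: A.
Distance 1: E.
Distance 2: D, F.
Distance 3: B, C.
Distance 4: G — contains G.

4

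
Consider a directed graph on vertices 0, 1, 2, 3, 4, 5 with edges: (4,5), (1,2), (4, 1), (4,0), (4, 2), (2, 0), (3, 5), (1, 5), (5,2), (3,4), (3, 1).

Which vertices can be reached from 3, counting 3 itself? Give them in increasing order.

Start at 3.
Its neighbours: 1, 4, 5.
Then their neighbours: 0, 2.
Every vertex is now reached.

0, 1, 2, 3, 4, 5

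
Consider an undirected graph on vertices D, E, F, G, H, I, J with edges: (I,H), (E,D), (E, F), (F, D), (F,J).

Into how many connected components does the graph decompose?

From D: component {D, E, F, J}.
From G: component {G}.
From H: component {H, I}.
That's 3 components.

3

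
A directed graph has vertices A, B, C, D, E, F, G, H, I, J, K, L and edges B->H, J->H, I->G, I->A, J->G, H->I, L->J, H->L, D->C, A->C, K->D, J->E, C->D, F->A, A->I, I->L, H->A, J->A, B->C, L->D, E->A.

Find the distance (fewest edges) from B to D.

Distance 0: B.
Distance 1: C, H.
Distance 2: A, D, I, L — contains D.

2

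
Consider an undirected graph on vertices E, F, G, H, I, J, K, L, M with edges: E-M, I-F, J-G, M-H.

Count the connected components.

5

From E: component {E, H, M}.
From F: component {F, I}.
From G: component {G, J}.
From K: component {K}.
From L: component {L}.
That's 5 components.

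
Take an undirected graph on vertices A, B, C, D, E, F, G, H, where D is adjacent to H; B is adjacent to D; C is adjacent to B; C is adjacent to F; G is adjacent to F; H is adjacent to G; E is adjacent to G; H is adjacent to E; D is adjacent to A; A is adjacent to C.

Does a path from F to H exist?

Explore from F.
Distance 1: reach C, G.
Distance 2: reach A, B, E, H.
Found H.

Yes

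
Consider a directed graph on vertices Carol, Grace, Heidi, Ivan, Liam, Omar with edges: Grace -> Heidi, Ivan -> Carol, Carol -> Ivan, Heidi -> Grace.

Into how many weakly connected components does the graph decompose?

4

From Carol: component {Carol, Ivan}.
From Grace: component {Grace, Heidi}.
From Liam: component {Liam}.
From Omar: component {Omar}.
That's 4 components.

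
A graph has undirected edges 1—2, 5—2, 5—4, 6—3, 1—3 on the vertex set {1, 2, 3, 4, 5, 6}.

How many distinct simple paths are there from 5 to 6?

5–2–1–3–6

1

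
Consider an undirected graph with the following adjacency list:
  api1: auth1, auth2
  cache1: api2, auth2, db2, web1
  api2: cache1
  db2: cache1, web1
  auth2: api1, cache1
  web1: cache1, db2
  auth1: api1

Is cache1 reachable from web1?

Explore from web1.
Distance 1: reach cache1, db2.
Found cache1.

Yes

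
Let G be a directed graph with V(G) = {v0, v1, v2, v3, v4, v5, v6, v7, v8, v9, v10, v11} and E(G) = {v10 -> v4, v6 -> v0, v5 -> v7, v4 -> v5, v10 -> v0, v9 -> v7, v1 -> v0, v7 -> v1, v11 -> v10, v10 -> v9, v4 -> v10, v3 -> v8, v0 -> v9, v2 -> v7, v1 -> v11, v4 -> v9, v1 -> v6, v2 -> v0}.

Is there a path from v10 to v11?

Explore from v10.
Distance 1: reach v0, v4, v9.
Distance 2: reach v5, v7.
Distance 3: reach v1.
Distance 4: reach v6, v11.
Found v11.

Yes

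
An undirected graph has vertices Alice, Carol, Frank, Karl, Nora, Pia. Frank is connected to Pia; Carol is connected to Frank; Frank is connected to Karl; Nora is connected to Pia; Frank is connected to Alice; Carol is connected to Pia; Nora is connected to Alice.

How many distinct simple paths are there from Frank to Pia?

3

Frank–Alice–Nora–Pia
Frank–Carol–Pia
Frank–Pia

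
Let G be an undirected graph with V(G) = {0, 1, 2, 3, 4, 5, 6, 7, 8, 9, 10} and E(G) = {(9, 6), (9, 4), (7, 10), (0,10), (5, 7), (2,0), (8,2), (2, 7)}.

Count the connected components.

4

From 0: component {0, 2, 5, 7, 8, 10}.
From 1: component {1}.
From 3: component {3}.
From 4: component {4, 6, 9}.
That's 4 components.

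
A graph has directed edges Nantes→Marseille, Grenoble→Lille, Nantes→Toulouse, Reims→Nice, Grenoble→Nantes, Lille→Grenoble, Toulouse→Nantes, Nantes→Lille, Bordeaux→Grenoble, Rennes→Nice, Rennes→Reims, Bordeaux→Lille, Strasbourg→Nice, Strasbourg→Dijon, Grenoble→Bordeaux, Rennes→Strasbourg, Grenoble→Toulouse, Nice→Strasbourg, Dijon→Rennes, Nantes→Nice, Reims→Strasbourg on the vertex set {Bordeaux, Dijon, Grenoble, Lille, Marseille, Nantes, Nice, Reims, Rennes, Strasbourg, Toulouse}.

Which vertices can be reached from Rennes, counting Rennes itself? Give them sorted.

Start at Rennes.
Its neighbours: Nice, Reims, Strasbourg.
Then their neighbours: Dijon.
Nothing further is reachable.

Dijon, Nice, Reims, Rennes, Strasbourg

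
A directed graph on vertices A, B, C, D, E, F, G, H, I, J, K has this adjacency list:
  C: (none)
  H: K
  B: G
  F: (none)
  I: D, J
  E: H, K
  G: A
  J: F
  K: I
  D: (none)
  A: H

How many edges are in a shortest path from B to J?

6

Distance 0: B.
Distance 1: G.
Distance 2: A.
Distance 3: H.
Distance 4: K.
Distance 5: I.
Distance 6: D, J — contains J.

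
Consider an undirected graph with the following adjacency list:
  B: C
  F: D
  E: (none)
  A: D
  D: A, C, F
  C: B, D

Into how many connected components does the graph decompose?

From A: component {A, B, C, D, F}.
From E: component {E}.
That's 2 components.

2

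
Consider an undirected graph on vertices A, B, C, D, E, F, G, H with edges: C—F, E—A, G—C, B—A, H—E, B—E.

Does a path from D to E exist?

No

D has no edges, so nothing is reachable from it.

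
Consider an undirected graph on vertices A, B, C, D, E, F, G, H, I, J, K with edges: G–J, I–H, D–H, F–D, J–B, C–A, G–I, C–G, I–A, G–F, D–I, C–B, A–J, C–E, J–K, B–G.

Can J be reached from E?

Yes

Explore from E.
Distance 1: reach C.
Distance 2: reach A, B, G.
Distance 3: reach F, I, J.
Found J.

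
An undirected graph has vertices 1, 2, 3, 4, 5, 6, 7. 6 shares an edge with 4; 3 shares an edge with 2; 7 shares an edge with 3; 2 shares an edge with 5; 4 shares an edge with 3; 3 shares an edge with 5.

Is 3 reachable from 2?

Explore from 2.
Distance 1: reach 3, 5.
Found 3.

Yes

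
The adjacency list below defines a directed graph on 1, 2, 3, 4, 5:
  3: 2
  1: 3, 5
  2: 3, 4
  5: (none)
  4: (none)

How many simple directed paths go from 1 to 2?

1→3→2

1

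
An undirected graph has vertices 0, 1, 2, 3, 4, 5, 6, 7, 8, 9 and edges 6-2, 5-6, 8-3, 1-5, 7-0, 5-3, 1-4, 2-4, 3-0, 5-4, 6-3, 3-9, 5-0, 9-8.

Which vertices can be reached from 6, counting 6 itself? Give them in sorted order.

0, 1, 2, 3, 4, 5, 6, 7, 8, 9

Start at 6.
Its neighbours: 2, 3, 5.
Then their neighbours: 0, 1, 4, 8, 9.
Then next layer: 7.
Every vertex is now reached.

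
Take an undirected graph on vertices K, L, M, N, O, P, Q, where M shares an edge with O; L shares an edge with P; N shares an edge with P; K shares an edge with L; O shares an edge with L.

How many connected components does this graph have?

2

From K: component {K, L, M, N, O, P}.
From Q: component {Q}.
That's 2 components.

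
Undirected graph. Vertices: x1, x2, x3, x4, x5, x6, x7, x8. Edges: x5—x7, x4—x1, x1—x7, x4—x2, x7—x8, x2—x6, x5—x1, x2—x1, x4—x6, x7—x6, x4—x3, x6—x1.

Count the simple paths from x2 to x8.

x2–x1–x4–x6–x7–x8
x2–x1–x5–x7–x8
x2–x1–x6–x7–x8
x2–x1–x7–x8
x2–x4–x1–x5–x7–x8
x2–x4–x1–x6–x7–x8
x2–x4–x1–x7–x8
x2–x4–x6–x1–x5–x7–x8
x2–x4–x6–x1–x7–x8
x2–x4–x6–x7–x8
x2–x6–x1–x5–x7–x8
x2–x6–x1–x7–x8
x2–x6–x4–x1–x5–x7–x8
x2–x6–x4–x1–x7–x8
x2–x6–x7–x8

15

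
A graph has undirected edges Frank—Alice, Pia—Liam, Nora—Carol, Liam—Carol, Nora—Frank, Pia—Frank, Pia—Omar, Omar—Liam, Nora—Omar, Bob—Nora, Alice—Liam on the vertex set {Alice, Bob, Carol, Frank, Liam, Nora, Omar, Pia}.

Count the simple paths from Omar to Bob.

Omar–Liam–Alice–Frank–Nora–Bob
Omar–Liam–Carol–Nora–Bob
Omar–Liam–Pia–Frank–Nora–Bob
Omar–Nora–Bob
Omar–Pia–Frank–Alice–Liam–Carol–Nora–Bob
Omar–Pia–Frank–Nora–Bob
Omar–Pia–Liam–Alice–Frank–Nora–Bob
Omar–Pia–Liam–Carol–Nora–Bob

8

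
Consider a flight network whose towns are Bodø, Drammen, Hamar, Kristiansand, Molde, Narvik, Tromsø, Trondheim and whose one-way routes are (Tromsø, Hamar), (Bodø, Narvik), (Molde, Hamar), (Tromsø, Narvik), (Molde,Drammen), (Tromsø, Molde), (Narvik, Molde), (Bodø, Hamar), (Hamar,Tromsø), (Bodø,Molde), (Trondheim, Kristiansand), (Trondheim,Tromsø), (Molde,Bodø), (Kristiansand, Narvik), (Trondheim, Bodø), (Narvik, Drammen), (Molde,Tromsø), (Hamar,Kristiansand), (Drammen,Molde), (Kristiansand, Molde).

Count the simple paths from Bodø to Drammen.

Bodø→Hamar→Kristiansand→Molde→Drammen
Bodø→Hamar→Kristiansand→Molde→Tromsø→Narvik→Drammen
Bodø→Hamar→Kristiansand→Narvik→Drammen
Bodø→Hamar→Kristiansand→Narvik→Molde→Drammen
Bodø→Hamar→Tromsø→Molde→Drammen
Bodø→Hamar→Tromsø→Narvik→Drammen
Bodø→Hamar→Tromsø→Narvik→Molde→Drammen
Bodø→Molde→Drammen
Bodø→Molde→Hamar→Kristiansand→Narvik→Drammen
Bodø→Molde→Hamar→Tromsø→Narvik→Drammen
Bodø→Molde→Tromsø→Hamar→Kristiansand→Narvik→Drammen
Bodø→Molde→Tromsø→Narvik→Drammen
Bodø→Narvik→Drammen
Bodø→Narvik→Molde→Drammen

14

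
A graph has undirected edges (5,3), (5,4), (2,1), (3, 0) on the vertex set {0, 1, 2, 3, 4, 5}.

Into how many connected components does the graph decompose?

From 0: component {0, 3, 4, 5}.
From 1: component {1, 2}.
That's 2 components.

2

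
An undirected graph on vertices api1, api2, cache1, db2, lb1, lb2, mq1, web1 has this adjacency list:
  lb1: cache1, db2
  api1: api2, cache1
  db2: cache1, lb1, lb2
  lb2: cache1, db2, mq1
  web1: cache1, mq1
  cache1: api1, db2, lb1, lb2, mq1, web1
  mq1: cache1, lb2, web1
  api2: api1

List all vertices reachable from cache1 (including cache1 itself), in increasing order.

Start at cache1.
Its neighbours: api1, db2, lb1, lb2, mq1, web1.
Then their neighbours: api2.
Every vertex is now reached.

api1, api2, cache1, db2, lb1, lb2, mq1, web1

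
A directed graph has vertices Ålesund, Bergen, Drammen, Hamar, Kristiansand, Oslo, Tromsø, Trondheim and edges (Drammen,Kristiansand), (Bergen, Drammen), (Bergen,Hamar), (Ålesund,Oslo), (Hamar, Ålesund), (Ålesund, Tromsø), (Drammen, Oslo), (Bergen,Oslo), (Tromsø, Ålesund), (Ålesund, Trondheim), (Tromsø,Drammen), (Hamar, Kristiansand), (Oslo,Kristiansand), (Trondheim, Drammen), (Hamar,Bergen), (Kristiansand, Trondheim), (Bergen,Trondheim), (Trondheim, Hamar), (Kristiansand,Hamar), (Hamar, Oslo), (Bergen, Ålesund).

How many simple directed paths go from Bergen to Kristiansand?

Bergen→Ålesund→Oslo→Kristiansand
Bergen→Ålesund→Tromsø→Drammen→Kristiansand
Bergen→Ålesund→Tromsø→Drammen→Oslo→Kristiansand
Bergen→Ålesund→Trondheim→Drammen→Kristiansand
Bergen→Ålesund→Trondheim→Drammen→Oslo→Kristiansand
Bergen→Ålesund→Trondheim→Hamar→Kristiansand
Bergen→Ålesund→Trondheim→Hamar→Oslo→Kristiansand
Bergen→Drammen→Kristiansand
... and 16 more.

24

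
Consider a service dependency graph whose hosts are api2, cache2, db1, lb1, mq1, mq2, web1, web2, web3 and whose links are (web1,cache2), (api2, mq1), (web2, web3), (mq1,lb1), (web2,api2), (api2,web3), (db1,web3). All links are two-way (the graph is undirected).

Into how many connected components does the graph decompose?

From api2: component {api2, db1, lb1, mq1, web2, web3}.
From cache2: component {cache2, web1}.
From mq2: component {mq2}.
That's 3 components.

3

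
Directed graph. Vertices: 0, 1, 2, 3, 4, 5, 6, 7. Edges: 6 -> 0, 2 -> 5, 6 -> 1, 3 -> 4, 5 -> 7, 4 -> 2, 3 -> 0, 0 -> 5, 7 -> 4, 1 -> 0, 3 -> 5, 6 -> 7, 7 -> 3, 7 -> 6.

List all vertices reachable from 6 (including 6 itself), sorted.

Start at 6.
Its neighbours: 0, 1, 7.
Then their neighbours: 3, 4, 5.
Then next layer: 2.
Every vertex is now reached.

0, 1, 2, 3, 4, 5, 6, 7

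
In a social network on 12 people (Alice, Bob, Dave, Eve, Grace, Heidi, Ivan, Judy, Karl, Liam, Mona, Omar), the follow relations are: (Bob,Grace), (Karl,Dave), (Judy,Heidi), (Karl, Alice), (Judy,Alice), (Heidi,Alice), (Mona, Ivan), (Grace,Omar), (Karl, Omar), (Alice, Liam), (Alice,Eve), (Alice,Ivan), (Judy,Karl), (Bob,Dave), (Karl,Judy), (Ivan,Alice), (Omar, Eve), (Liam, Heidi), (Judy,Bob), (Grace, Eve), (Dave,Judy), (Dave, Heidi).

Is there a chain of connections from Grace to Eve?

Explore from Grace.
Distance 1: reach Eve, Omar.
Found Eve.

Yes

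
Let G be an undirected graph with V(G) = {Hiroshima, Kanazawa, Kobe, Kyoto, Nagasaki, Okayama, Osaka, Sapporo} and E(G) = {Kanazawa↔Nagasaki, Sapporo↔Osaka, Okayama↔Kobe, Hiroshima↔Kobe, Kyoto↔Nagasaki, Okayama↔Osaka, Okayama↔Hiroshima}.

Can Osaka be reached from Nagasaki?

Explore from Nagasaki.
Distance 1: reach Kanazawa, Kyoto.
The search is exhausted without reaching Osaka; it lies in a different component.

No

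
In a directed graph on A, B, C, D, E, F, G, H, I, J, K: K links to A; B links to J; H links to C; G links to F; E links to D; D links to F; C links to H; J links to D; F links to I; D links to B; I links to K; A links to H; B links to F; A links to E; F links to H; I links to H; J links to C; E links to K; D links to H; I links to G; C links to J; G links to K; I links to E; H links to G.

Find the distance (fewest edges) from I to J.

Distance 0: I.
Distance 1: E, G, H, K.
Distance 2: A, C, D, F.
Distance 3: B, J — contains J.

3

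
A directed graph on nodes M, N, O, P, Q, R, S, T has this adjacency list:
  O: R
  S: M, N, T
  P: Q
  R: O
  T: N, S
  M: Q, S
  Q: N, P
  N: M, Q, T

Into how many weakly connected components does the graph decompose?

From M: component {M, N, P, Q, S, T}.
From O: component {O, R}.
That's 2 components.

2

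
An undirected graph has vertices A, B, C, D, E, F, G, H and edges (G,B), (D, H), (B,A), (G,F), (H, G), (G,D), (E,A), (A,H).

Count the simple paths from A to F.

A–B–G–F
A–H–D–G–F
A–H–G–F

3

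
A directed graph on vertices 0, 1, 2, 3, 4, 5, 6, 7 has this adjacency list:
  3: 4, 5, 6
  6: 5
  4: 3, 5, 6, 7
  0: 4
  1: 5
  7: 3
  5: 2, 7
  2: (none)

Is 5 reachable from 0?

Explore from 0.
Distance 1: reach 4.
Distance 2: reach 3, 5, 6, 7.
Found 5.

Yes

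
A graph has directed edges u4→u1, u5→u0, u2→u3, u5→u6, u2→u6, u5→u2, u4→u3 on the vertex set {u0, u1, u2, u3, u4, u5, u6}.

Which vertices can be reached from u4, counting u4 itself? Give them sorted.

Start at u4.
Its neighbours: u1, u3.
Nothing further is reachable.

u1, u3, u4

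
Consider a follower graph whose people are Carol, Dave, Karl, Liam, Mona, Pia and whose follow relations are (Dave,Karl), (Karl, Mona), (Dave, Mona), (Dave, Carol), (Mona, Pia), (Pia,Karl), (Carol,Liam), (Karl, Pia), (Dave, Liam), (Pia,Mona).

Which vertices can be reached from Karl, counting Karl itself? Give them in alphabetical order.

Karl, Mona, Pia

Start at Karl.
Its neighbours: Mona, Pia.
Nothing further is reachable.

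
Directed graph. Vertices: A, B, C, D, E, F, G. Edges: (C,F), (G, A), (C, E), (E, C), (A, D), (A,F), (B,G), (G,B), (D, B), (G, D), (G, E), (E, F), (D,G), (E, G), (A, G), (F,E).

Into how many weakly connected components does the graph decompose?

1

From A: component {A, B, C, D, E, F, G}.
That's 1 component.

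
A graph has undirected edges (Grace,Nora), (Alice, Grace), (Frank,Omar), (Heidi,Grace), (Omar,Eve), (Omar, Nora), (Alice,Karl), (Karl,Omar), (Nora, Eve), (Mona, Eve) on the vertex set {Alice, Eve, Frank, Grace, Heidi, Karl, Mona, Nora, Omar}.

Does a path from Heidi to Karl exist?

Yes

Explore from Heidi.
Distance 1: reach Grace.
Distance 2: reach Alice, Nora.
Distance 3: reach Eve, Karl, Omar.
Found Karl.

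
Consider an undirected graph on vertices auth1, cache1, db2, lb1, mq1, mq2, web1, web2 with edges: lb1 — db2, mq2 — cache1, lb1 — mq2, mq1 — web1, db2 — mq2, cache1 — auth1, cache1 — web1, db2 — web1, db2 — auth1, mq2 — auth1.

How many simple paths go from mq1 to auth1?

mq1–web1–cache1–auth1
mq1–web1–cache1–mq2–auth1
mq1–web1–cache1–mq2–db2–auth1
mq1–web1–cache1–mq2–lb1–db2–auth1
mq1–web1–db2–auth1
mq1–web1–db2–lb1–mq2–auth1
mq1–web1–db2–lb1–mq2–cache1–auth1
mq1–web1–db2–mq2–auth1
mq1–web1–db2–mq2–cache1–auth1

9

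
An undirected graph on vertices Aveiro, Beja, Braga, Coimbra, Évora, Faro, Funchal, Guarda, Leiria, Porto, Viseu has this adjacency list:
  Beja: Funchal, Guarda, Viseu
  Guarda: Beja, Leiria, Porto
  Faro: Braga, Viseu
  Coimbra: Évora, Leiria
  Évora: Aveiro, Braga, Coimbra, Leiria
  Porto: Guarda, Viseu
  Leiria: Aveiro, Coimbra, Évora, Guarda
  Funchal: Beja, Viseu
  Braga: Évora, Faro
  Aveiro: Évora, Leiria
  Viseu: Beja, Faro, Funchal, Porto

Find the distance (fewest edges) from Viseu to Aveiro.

4

Distance 0: Viseu.
Distance 1: Beja, Faro, Funchal, Porto.
Distance 2: Braga, Guarda.
Distance 3: Évora, Leiria.
Distance 4: Aveiro, Coimbra — contains Aveiro.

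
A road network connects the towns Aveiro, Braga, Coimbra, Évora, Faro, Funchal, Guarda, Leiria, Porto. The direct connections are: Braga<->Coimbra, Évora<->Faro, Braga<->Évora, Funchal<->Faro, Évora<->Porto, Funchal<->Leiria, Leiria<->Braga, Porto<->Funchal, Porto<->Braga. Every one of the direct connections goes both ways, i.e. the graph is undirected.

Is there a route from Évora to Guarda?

Explore from Évora.
Distance 1: reach Braga, Faro, Porto.
Distance 2: reach Coimbra, Funchal, Leiria.
The search is exhausted without reaching Guarda; it lies in a different component.

No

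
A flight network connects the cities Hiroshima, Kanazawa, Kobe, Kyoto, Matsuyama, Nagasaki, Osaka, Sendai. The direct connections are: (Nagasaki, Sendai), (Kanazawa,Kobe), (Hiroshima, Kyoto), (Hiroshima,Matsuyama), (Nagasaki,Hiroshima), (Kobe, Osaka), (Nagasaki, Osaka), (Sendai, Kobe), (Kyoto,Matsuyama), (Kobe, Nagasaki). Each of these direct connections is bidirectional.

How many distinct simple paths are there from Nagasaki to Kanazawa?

3

Nagasaki–Kobe–Kanazawa
Nagasaki–Osaka–Kobe–Kanazawa
Nagasaki–Sendai–Kobe–Kanazawa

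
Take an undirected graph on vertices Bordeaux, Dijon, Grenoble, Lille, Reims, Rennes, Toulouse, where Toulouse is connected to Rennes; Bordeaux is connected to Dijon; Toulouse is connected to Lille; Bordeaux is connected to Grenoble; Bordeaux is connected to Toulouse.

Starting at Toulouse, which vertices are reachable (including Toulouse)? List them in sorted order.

Start at Toulouse.
Its neighbours: Bordeaux, Lille, Rennes.
Then their neighbours: Dijon, Grenoble.
Nothing further is reachable.

Bordeaux, Dijon, Grenoble, Lille, Rennes, Toulouse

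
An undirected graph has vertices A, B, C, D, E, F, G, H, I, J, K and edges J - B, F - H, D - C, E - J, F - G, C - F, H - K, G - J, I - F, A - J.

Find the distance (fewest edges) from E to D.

5

Distance 0: E.
Distance 1: J.
Distance 2: A, B, G.
Distance 3: F.
Distance 4: C, H, I.
Distance 5: D, K — contains D.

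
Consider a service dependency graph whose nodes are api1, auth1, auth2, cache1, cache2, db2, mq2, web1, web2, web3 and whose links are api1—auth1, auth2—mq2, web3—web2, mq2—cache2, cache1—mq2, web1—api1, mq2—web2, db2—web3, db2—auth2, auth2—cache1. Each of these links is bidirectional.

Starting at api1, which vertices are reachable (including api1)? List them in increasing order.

api1, auth1, web1

Start at api1.
Its neighbours: auth1, web1.
Nothing further is reachable.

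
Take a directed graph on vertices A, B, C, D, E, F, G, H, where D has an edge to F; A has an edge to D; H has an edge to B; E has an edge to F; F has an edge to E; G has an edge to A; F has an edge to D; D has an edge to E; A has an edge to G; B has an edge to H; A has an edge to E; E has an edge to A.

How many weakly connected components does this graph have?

3

From A: component {A, D, E, F, G}.
From B: component {B, H}.
From C: component {C}.
That's 3 components.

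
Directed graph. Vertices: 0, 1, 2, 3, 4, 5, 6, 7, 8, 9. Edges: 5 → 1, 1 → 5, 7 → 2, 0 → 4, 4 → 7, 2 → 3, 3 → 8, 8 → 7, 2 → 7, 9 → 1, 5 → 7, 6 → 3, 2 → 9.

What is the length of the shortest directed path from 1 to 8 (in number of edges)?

5

Distance 0: 1.
Distance 1: 5.
Distance 2: 7.
Distance 3: 2.
Distance 4: 3, 9.
Distance 5: 8 — contains 8.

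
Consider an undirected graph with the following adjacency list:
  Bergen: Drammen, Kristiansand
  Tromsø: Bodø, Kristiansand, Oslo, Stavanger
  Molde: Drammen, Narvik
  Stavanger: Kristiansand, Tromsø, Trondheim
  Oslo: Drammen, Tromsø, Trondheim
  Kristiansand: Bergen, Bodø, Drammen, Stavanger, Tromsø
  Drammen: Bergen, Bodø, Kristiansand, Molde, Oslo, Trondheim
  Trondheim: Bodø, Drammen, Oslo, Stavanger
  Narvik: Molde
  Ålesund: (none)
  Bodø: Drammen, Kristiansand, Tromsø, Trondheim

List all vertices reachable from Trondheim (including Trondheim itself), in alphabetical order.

Bergen, Bodø, Drammen, Kristiansand, Molde, Narvik, Oslo, Stavanger, Tromsø, Trondheim

Start at Trondheim.
Its neighbours: Bodø, Drammen, Oslo, Stavanger.
Then their neighbours: Bergen, Kristiansand, Molde, Tromsø.
Then next layer: Narvik.
Nothing further is reachable.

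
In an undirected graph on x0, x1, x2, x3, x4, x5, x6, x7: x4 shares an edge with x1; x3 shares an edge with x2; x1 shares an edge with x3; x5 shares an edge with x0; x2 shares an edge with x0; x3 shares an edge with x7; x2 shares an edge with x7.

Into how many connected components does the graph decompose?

2

From x0: component {x0, x1, x2, x3, x4, x5, x7}.
From x6: component {x6}.
That's 2 components.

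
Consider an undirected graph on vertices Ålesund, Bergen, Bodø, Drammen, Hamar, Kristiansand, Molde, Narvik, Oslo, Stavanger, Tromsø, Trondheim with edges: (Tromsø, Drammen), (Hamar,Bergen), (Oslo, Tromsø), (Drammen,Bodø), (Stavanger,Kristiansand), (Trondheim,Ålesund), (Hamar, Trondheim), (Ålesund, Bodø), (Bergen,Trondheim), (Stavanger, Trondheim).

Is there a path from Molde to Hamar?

No

Molde has no edges, so nothing is reachable from it.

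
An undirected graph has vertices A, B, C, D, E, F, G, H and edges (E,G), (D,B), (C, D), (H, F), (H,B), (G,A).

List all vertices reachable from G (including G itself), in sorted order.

Start at G.
Its neighbours: A, E.
Nothing further is reachable.

A, E, G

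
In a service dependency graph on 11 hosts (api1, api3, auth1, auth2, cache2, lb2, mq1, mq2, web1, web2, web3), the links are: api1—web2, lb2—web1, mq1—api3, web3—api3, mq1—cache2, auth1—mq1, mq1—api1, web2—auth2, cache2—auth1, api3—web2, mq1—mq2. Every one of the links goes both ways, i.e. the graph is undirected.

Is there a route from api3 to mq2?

Explore from api3.
Distance 1: reach mq1, web2, web3.
Distance 2: reach api1, auth1, auth2, cache2, mq2.
Found mq2.

Yes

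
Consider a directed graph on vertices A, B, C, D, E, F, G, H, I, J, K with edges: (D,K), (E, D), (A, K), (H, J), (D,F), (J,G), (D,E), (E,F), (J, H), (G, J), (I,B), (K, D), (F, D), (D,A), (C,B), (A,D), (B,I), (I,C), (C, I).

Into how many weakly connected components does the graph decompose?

3

From A: component {A, D, E, F, K}.
From B: component {B, C, I}.
From G: component {G, H, J}.
That's 3 components.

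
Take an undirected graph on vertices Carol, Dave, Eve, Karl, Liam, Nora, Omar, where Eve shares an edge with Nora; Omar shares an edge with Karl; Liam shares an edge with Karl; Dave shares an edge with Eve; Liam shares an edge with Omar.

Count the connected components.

From Carol: component {Carol}.
From Dave: component {Dave, Eve, Nora}.
From Karl: component {Karl, Liam, Omar}.
That's 3 components.

3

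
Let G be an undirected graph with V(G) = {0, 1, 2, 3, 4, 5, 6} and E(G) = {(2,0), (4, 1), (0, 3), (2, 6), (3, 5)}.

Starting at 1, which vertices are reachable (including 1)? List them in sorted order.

1, 4

Start at 1.
Its neighbours: 4.
Nothing further is reachable.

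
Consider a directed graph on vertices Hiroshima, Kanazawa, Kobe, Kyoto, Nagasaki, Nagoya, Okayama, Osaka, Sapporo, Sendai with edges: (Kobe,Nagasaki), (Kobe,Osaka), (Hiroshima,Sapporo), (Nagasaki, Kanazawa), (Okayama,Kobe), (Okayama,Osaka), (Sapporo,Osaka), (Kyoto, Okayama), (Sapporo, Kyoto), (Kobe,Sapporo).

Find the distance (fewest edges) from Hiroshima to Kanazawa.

Distance 0: Hiroshima.
Distance 1: Sapporo.
Distance 2: Kyoto, Osaka.
Distance 3: Okayama.
Distance 4: Kobe.
Distance 5: Nagasaki.
Distance 6: Kanazawa — contains Kanazawa.

6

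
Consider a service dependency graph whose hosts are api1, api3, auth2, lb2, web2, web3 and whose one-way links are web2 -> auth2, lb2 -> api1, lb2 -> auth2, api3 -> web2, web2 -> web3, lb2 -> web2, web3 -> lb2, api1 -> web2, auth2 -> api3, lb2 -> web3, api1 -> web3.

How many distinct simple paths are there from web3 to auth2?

3

web3→lb2→api1→web2→auth2
web3→lb2→auth2
web3→lb2→web2→auth2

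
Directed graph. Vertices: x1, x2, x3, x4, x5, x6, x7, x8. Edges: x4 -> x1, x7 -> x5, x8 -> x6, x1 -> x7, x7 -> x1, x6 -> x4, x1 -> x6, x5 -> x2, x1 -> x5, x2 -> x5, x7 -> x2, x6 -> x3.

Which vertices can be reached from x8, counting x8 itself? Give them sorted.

x1, x2, x3, x4, x5, x6, x7, x8

Start at x8.
Its neighbours: x6.
Then their neighbours: x3, x4.
Then next layer: x1.
Then next layer: x5, x7.
Then next layer: x2.
Every vertex is now reached.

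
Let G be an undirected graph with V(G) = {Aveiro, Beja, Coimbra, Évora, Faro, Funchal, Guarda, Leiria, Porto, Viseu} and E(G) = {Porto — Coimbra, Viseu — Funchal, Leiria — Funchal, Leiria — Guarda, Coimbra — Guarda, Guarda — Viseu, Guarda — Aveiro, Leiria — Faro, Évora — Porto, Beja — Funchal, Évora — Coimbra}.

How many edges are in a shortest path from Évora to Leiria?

3

Distance 0: Évora.
Distance 1: Coimbra, Porto.
Distance 2: Guarda.
Distance 3: Aveiro, Leiria, Viseu — contains Leiria.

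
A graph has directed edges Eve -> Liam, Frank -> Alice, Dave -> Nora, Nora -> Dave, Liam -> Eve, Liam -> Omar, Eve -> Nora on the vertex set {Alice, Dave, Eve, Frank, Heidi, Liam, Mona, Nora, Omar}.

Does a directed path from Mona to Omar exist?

No

Mona has no outgoing edges, so nothing is reachable from it.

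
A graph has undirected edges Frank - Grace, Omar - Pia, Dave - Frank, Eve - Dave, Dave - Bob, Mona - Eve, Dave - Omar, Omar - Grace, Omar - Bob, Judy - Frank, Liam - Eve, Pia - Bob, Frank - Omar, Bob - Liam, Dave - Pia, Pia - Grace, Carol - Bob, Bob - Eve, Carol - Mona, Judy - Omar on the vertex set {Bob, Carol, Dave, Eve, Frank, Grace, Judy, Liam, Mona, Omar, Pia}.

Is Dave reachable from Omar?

Explore from Omar.
Distance 1: reach Bob, Dave, Frank, Grace, Judy, Pia.
Found Dave.

Yes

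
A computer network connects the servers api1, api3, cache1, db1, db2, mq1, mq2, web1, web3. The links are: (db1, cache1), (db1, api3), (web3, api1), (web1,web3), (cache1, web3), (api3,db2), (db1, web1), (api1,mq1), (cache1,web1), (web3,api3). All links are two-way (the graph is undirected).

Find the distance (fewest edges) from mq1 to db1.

Distance 0: mq1.
Distance 1: api1.
Distance 2: web3.
Distance 3: api3, cache1, web1.
Distance 4: db1, db2 — contains db1.

4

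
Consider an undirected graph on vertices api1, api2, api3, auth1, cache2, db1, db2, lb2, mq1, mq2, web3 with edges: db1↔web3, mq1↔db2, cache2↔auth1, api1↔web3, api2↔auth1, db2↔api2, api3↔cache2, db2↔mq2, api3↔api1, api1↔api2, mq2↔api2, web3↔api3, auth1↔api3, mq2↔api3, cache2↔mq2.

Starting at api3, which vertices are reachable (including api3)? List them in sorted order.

api1, api2, api3, auth1, cache2, db1, db2, mq1, mq2, web3

Start at api3.
Its neighbours: api1, auth1, cache2, mq2, web3.
Then their neighbours: api2, db1, db2.
Then next layer: mq1.
Nothing further is reachable.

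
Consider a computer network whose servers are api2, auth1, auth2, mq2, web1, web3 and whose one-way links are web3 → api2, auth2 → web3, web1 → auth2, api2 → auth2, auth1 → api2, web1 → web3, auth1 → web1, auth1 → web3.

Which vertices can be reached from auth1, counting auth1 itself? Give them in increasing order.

api2, auth1, auth2, web1, web3

Start at auth1.
Its neighbours: api2, web1, web3.
Then their neighbours: auth2.
Nothing further is reachable.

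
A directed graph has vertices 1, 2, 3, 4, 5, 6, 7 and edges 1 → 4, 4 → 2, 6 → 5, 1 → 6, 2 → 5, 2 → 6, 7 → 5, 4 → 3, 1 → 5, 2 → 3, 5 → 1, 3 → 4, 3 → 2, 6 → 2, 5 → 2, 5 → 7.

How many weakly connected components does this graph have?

1

From 1: component {1, 2, 3, 4, 5, 6, 7}.
That's 1 component.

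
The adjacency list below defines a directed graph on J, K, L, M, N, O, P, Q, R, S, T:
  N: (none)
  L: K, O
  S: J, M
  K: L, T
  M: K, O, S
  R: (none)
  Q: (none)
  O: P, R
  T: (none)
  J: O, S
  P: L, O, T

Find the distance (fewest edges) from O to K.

Distance 0: O.
Distance 1: P, R.
Distance 2: L, T.
Distance 3: K — contains K.

3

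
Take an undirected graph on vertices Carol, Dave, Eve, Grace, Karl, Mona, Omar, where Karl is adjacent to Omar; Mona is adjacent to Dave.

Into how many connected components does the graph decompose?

From Carol: component {Carol}.
From Dave: component {Dave, Mona}.
From Eve: component {Eve}.
From Grace: component {Grace}.
From Karl: component {Karl, Omar}.
That's 5 components.

5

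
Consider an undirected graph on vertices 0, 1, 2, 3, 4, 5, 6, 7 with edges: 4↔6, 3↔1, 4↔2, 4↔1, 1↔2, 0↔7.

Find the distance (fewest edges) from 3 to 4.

2

Distance 0: 3.
Distance 1: 1.
Distance 2: 2, 4 — contains 4.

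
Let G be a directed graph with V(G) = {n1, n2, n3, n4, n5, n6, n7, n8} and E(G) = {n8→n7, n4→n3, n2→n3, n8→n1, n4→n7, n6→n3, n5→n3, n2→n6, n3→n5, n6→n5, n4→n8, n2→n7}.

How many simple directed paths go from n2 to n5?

3

n2→n3→n5
n2→n6→n3→n5
n2→n6→n5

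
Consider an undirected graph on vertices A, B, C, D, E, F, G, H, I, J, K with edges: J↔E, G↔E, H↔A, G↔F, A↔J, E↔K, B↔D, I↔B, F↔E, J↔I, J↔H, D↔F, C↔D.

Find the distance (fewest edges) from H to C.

5

Distance 0: H.
Distance 1: A, J.
Distance 2: E, I.
Distance 3: B, F, G, K.
Distance 4: D.
Distance 5: C — contains C.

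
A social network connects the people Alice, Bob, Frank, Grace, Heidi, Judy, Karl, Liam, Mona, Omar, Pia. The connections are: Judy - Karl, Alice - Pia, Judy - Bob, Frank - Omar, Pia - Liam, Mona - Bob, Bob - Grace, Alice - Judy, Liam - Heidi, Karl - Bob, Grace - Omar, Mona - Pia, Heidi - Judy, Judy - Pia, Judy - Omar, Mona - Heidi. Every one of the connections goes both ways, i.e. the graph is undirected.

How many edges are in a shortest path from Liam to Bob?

3

Distance 0: Liam.
Distance 1: Heidi, Pia.
Distance 2: Alice, Judy, Mona.
Distance 3: Bob, Karl, Omar — contains Bob.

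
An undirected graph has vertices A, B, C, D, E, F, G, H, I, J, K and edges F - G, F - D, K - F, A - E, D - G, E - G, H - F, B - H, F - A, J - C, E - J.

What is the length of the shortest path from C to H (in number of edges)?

5

Distance 0: C.
Distance 1: J.
Distance 2: E.
Distance 3: A, G.
Distance 4: D, F.
Distance 5: H, K — contains H.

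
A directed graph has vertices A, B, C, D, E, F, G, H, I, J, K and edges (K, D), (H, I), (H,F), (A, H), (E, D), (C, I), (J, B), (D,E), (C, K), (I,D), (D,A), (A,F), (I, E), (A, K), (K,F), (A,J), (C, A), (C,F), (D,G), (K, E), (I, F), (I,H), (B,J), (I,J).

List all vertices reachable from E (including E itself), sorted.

Start at E.
Its neighbours: D.
Then their neighbours: A, G.
Then next layer: F, H, J, K.
Then next layer: B, I.
Nothing further is reachable.

A, B, D, E, F, G, H, I, J, K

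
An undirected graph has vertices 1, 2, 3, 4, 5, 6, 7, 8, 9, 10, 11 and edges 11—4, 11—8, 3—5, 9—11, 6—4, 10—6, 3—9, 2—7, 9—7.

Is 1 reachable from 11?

Explore from 11.
Distance 1: reach 4, 8, 9.
Distance 2: reach 3, 6, 7.
Distance 3: reach 2, 5, 10.
The search is exhausted without reaching 1; it lies in a different component.

No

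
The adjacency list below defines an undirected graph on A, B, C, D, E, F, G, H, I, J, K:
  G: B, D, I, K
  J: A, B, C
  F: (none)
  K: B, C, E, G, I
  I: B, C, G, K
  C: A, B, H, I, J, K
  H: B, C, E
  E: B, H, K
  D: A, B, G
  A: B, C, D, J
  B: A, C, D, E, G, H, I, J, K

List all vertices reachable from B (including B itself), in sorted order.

A, B, C, D, E, G, H, I, J, K

Start at B.
Its neighbours: A, C, D, E, G, H, I, J, K.
Nothing further is reachable.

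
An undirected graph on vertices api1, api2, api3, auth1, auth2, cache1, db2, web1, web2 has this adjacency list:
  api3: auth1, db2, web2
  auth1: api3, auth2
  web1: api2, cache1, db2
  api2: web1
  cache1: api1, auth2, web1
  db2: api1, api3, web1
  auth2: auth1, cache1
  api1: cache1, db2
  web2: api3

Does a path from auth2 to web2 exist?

Yes

Explore from auth2.
Distance 1: reach auth1, cache1.
Distance 2: reach api1, api3, web1.
Distance 3: reach api2, db2, web2.
Found web2.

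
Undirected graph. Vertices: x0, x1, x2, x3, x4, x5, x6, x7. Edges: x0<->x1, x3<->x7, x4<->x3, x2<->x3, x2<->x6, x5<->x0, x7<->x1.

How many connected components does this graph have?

1

From x0: component {x0, x1, x2, x3, x4, x5, x6, x7}.
That's 1 component.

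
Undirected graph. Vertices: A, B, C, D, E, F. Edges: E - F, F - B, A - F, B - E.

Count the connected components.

From A: component {A, B, E, F}.
From C: component {C}.
From D: component {D}.
That's 3 components.

3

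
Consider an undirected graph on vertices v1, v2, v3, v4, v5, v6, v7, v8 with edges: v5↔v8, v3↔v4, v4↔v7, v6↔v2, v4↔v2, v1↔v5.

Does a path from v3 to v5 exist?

No

Explore from v3.
Distance 1: reach v4.
Distance 2: reach v2, v7.
Distance 3: reach v6.
The search is exhausted without reaching v5; it lies in a different component.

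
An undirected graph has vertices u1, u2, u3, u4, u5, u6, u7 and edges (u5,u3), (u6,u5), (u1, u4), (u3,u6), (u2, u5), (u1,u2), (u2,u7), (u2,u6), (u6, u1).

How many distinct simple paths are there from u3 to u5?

4

u3–u5
u3–u6–u1–u2–u5
u3–u6–u2–u5
u3–u6–u5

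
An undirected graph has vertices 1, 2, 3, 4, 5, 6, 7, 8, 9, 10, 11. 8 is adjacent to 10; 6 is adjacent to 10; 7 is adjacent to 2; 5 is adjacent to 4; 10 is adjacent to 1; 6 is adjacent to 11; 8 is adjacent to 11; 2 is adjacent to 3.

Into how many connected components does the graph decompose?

From 1: component {1, 6, 8, 10, 11}.
From 2: component {2, 3, 7}.
From 4: component {4, 5}.
From 9: component {9}.
That's 4 components.

4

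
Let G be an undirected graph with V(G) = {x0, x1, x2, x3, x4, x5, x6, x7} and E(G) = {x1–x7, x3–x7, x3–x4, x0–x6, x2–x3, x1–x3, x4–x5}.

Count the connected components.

From x0: component {x0, x6}.
From x1: component {x1, x2, x3, x4, x5, x7}.
That's 2 components.

2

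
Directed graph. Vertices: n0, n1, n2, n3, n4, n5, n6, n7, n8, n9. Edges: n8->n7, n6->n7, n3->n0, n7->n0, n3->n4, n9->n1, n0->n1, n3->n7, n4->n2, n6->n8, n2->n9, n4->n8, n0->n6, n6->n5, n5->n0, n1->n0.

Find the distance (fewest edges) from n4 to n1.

Distance 0: n4.
Distance 1: n2, n8.
Distance 2: n7, n9.
Distance 3: n0, n1 — contains n1.

3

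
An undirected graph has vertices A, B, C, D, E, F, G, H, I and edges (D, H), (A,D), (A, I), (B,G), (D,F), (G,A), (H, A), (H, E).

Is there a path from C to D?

No

C has no edges, so nothing is reachable from it.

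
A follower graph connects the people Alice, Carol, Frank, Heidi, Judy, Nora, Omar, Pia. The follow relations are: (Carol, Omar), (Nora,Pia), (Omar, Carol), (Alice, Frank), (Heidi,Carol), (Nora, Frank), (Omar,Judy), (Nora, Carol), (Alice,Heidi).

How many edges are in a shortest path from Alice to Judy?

Distance 0: Alice.
Distance 1: Frank, Heidi.
Distance 2: Carol.
Distance 3: Omar.
Distance 4: Judy — contains Judy.

4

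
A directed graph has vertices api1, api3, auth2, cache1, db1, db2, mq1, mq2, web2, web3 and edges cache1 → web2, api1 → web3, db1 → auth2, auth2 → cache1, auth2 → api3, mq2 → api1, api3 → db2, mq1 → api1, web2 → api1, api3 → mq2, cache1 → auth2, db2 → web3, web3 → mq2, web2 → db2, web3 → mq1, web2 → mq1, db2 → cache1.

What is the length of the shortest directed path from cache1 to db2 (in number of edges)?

Distance 0: cache1.
Distance 1: auth2, web2.
Distance 2: api1, api3, db2, mq1 — contains db2.

2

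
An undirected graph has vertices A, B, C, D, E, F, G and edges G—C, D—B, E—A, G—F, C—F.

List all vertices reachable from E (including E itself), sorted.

A, E

Start at E.
Its neighbours: A.
Nothing further is reachable.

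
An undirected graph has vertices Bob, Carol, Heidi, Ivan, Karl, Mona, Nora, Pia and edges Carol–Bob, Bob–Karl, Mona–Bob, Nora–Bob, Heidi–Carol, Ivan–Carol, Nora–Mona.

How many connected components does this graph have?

2

From Bob: component {Bob, Carol, Heidi, Ivan, Karl, Mona, Nora}.
From Pia: component {Pia}.
That's 2 components.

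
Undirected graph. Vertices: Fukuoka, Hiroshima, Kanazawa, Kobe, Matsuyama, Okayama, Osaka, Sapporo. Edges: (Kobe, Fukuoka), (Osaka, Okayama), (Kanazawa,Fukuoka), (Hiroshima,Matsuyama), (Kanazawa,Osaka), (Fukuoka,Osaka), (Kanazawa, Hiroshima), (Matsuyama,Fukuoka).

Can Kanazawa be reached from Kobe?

Explore from Kobe.
Distance 1: reach Fukuoka.
Distance 2: reach Kanazawa, Matsuyama, Osaka.
Found Kanazawa.

Yes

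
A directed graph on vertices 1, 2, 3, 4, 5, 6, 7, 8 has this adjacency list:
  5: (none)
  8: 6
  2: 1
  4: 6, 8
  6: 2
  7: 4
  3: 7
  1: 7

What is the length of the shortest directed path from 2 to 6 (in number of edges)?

Distance 0: 2.
Distance 1: 1.
Distance 2: 7.
Distance 3: 4.
Distance 4: 6, 8 — contains 6.

4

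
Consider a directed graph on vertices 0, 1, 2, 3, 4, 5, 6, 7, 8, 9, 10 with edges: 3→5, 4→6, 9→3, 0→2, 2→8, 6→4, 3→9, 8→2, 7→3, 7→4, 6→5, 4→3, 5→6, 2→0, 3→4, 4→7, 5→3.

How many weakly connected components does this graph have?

4

From 0: component {0, 2, 8}.
From 1: component {1}.
From 3: component {3, 4, 5, 6, 7, 9}.
From 10: component {10}.
That's 4 components.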